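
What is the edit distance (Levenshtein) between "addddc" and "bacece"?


Computing edit distance: "addddc" -> "bacece"
DP table:
           b    a    c    e    c    e
      0    1    2    3    4    5    6
  a   1    1    1    2    3    4    5
  d   2    2    2    2    3    4    5
  d   3    3    3    3    3    4    5
  d   4    4    4    4    4    4    5
  d   5    5    5    5    5    5    5
  c   6    6    6    5    6    5    6
Edit distance = dp[6][6] = 6

6


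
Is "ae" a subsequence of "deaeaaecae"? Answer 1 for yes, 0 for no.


Check if "ae" is a subsequence of "deaeaaecae"
Greedy scan:
  Position 0 ('d'): no match needed
  Position 1 ('e'): no match needed
  Position 2 ('a'): matches sub[0] = 'a'
  Position 3 ('e'): matches sub[1] = 'e'
  Position 4 ('a'): no match needed
  Position 5 ('a'): no match needed
  Position 6 ('e'): no match needed
  Position 7 ('c'): no match needed
  Position 8 ('a'): no match needed
  Position 9 ('e'): no match needed
All 2 characters matched => is a subsequence

1


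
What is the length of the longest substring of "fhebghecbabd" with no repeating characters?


Input: "fhebghecbabd"
Sliding window (track last position of each char):
  Position 0 ('f'): window [0,0] length 1 -- new best
  Position 1 ('h'): window [0,1] length 2 -- new best
  Position 2 ('e'): window [0,2] length 3 -- new best
  Position 3 ('b'): window [0,3] length 4 -- new best
  Position 4 ('g'): window [0,4] length 5 -- new best
  Position 5 ('h'): repeat (last at 1), move window start to 2
  Position 5 ('h'): window [2,5] length 4
  Position 6 ('e'): repeat (last at 2), move window start to 3
  Position 6 ('e'): window [3,6] length 4
  Position 7 ('c'): window [3,7] length 5
  Position 8 ('b'): repeat (last at 3), move window start to 4
  Position 8 ('b'): window [4,8] length 5
  Position 9 ('a'): window [4,9] length 6 -- new best
  Position 10 ('b'): repeat (last at 8), move window start to 9
  Position 10 ('b'): window [9,10] length 2
  Position 11 ('d'): window [9,11] length 3
Longest substring with no repeats: "ghecba" with length 6

6


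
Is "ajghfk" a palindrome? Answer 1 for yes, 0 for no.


Input: ajghfk
Reversed: kfhgja
  Compare pos 0 ('a') with pos 5 ('k'): MISMATCH
  Compare pos 1 ('j') with pos 4 ('f'): MISMATCH
  Compare pos 2 ('g') with pos 3 ('h'): MISMATCH
Result: not a palindrome

0


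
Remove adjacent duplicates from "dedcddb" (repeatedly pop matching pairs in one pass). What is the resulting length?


Input: dedcddb
Stack-based adjacent duplicate removal:
  Read 'd': push. Stack: d
  Read 'e': push. Stack: de
  Read 'd': push. Stack: ded
  Read 'c': push. Stack: dedc
  Read 'd': push. Stack: dedcd
  Read 'd': matches stack top 'd' => pop. Stack: dedc
  Read 'b': push. Stack: dedcb
Final stack: "dedcb" (length 5)

5


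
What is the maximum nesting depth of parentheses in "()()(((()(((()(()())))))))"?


Input: "()()(((()(((()(()())))))))"
Tracking depth:
  Position 0 '(': depth becomes 1
  Position 1 ')': depth becomes 0
  Position 2 '(': depth becomes 1
  Position 3 ')': depth becomes 0
  Position 4 '(': depth becomes 1
  Position 5 '(': depth becomes 2
  Position 6 '(': depth becomes 3
  Position 7 '(': depth becomes 4
  Position 8 ')': depth becomes 3
  Position 9 '(': depth becomes 4
  Position 10 '(': depth becomes 5
  Position 11 '(': depth becomes 6
  Position 12 '(': depth becomes 7
  Position 13 ')': depth becomes 6
  Position 14 '(': depth becomes 7
  Position 15 '(': depth becomes 8
  Position 16 ')': depth becomes 7
  Position 17 '(': depth becomes 8
  Position 18 ')': depth becomes 7
  Position 19 ')': depth becomes 6
  Position 20 ')': depth becomes 5
  Position 21 ')': depth becomes 4
  Position 22 ')': depth becomes 3
  Position 23 ')': depth becomes 2
  Position 24 ')': depth becomes 1
  Position 25 ')': depth becomes 0
Maximum depth reached: 8

8


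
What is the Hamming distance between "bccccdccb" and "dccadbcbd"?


Comparing "bccccdccb" and "dccadbcbd" position by position:
  Position 0: 'b' vs 'd' => differ
  Position 1: 'c' vs 'c' => same
  Position 2: 'c' vs 'c' => same
  Position 3: 'c' vs 'a' => differ
  Position 4: 'c' vs 'd' => differ
  Position 5: 'd' vs 'b' => differ
  Position 6: 'c' vs 'c' => same
  Position 7: 'c' vs 'b' => differ
  Position 8: 'b' vs 'd' => differ
Total differences (Hamming distance): 6

6


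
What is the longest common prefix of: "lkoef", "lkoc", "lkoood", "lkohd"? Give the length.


Words: lkoef, lkoc, lkoood, lkohd
  Position 0: all 'l' => match
  Position 1: all 'k' => match
  Position 2: all 'o' => match
  Position 3: ('e', 'c', 'o', 'h') => mismatch, stop
LCP = "lko" (length 3)

3


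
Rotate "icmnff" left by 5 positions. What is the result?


Input: "icmnff", rotate left by 5
First 5 characters: "icmnf"
Remaining characters: "f"
Concatenate remaining + first: "f" + "icmnf" = "ficmnf"

ficmnf


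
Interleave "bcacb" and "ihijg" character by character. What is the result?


Interleaving "bcacb" and "ihijg":
  Position 0: 'b' from first, 'i' from second => "bi"
  Position 1: 'c' from first, 'h' from second => "ch"
  Position 2: 'a' from first, 'i' from second => "ai"
  Position 3: 'c' from first, 'j' from second => "cj"
  Position 4: 'b' from first, 'g' from second => "bg"
Result: bichaicjbg

bichaicjbg


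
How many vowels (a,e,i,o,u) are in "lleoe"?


Input: lleoe
Checking each character:
  'l' at position 0: consonant
  'l' at position 1: consonant
  'e' at position 2: vowel (running total: 1)
  'o' at position 3: vowel (running total: 2)
  'e' at position 4: vowel (running total: 3)
Total vowels: 3

3


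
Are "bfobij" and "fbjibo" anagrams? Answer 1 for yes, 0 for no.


Strings: "bfobij", "fbjibo"
Sorted first:  bbfijo
Sorted second: bbfijo
Sorted forms match => anagrams

1


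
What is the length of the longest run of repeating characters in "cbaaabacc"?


Input: "cbaaabacc"
Scanning for longest run:
  Position 1 ('b'): new char, reset run to 1
  Position 2 ('a'): new char, reset run to 1
  Position 3 ('a'): continues run of 'a', length=2
  Position 4 ('a'): continues run of 'a', length=3
  Position 5 ('b'): new char, reset run to 1
  Position 6 ('a'): new char, reset run to 1
  Position 7 ('c'): new char, reset run to 1
  Position 8 ('c'): continues run of 'c', length=2
Longest run: 'a' with length 3

3


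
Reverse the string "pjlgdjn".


Input: pjlgdjn
Reading characters right to left:
  Position 6: 'n'
  Position 5: 'j'
  Position 4: 'd'
  Position 3: 'g'
  Position 2: 'l'
  Position 1: 'j'
  Position 0: 'p'
Reversed: njdgljp

njdgljp


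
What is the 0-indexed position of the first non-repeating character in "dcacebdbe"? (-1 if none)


Input: dcacebdbe
Character frequencies:
  'a': 1
  'b': 2
  'c': 2
  'd': 2
  'e': 2
Scanning left to right for freq == 1:
  Position 0 ('d'): freq=2, skip
  Position 1 ('c'): freq=2, skip
  Position 2 ('a'): unique! => answer = 2

2


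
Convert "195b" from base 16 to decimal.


Input: "195b" in base 16
Positional expansion:
  Digit '1' (value 1) x 16^3 = 4096
  Digit '9' (value 9) x 16^2 = 2304
  Digit '5' (value 5) x 16^1 = 80
  Digit 'b' (value 11) x 16^0 = 11
Sum = 6491

6491


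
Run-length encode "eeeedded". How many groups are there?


Input: eeeedded
Scanning for consecutive runs:
  Group 1: 'e' x 4 (positions 0-3)
  Group 2: 'd' x 2 (positions 4-5)
  Group 3: 'e' x 1 (positions 6-6)
  Group 4: 'd' x 1 (positions 7-7)
Total groups: 4

4


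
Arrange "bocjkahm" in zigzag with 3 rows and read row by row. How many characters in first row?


Zigzag "bocjkahm" into 3 rows:
Placing characters:
  'b' => row 0
  'o' => row 1
  'c' => row 2
  'j' => row 1
  'k' => row 0
  'a' => row 1
  'h' => row 2
  'm' => row 1
Rows:
  Row 0: "bk"
  Row 1: "ojam"
  Row 2: "ch"
First row length: 2

2


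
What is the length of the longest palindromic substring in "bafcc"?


Input: "bafcc"
Checking substrings for palindromes:
  [3:5] "cc" (len 2) => palindrome
Longest palindromic substring: "cc" with length 2

2


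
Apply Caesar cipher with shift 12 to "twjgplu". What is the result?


Caesar cipher: shift "twjgplu" by 12
  't' (pos 19) + 12 = pos 5 = 'f'
  'w' (pos 22) + 12 = pos 8 = 'i'
  'j' (pos 9) + 12 = pos 21 = 'v'
  'g' (pos 6) + 12 = pos 18 = 's'
  'p' (pos 15) + 12 = pos 1 = 'b'
  'l' (pos 11) + 12 = pos 23 = 'x'
  'u' (pos 20) + 12 = pos 6 = 'g'
Result: fivsbxg

fivsbxg


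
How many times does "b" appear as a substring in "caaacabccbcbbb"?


Searching for "b" in "caaacabccbcbbb"
Scanning each position:
  Position 0: "c" => no
  Position 1: "a" => no
  Position 2: "a" => no
  Position 3: "a" => no
  Position 4: "c" => no
  Position 5: "a" => no
  Position 6: "b" => MATCH
  Position 7: "c" => no
  Position 8: "c" => no
  Position 9: "b" => MATCH
  Position 10: "c" => no
  Position 11: "b" => MATCH
  Position 12: "b" => MATCH
  Position 13: "b" => MATCH
Total occurrences: 5

5


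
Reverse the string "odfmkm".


Input: odfmkm
Reading characters right to left:
  Position 5: 'm'
  Position 4: 'k'
  Position 3: 'm'
  Position 2: 'f'
  Position 1: 'd'
  Position 0: 'o'
Reversed: mkmfdo

mkmfdo


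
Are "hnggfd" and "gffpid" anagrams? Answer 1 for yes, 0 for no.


Strings: "hnggfd", "gffpid"
Sorted first:  dfgghn
Sorted second: dffgip
Differ at position 2: 'g' vs 'f' => not anagrams

0


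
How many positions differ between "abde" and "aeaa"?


Comparing "abde" and "aeaa" position by position:
  Position 0: 'a' vs 'a' => same
  Position 1: 'b' vs 'e' => DIFFER
  Position 2: 'd' vs 'a' => DIFFER
  Position 3: 'e' vs 'a' => DIFFER
Positions that differ: 3

3


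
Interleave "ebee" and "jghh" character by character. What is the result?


Interleaving "ebee" and "jghh":
  Position 0: 'e' from first, 'j' from second => "ej"
  Position 1: 'b' from first, 'g' from second => "bg"
  Position 2: 'e' from first, 'h' from second => "eh"
  Position 3: 'e' from first, 'h' from second => "eh"
Result: ejbgeheh

ejbgeheh


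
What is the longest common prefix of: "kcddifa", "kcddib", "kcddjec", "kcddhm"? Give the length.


Words: kcddifa, kcddib, kcddjec, kcddhm
  Position 0: all 'k' => match
  Position 1: all 'c' => match
  Position 2: all 'd' => match
  Position 3: all 'd' => match
  Position 4: ('i', 'i', 'j', 'h') => mismatch, stop
LCP = "kcdd" (length 4)

4


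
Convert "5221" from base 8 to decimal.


Input: "5221" in base 8
Positional expansion:
  Digit '5' (value 5) x 8^3 = 2560
  Digit '2' (value 2) x 8^2 = 128
  Digit '2' (value 2) x 8^1 = 16
  Digit '1' (value 1) x 8^0 = 1
Sum = 2705

2705


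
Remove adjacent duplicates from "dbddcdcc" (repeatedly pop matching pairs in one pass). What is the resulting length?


Input: dbddcdcc
Stack-based adjacent duplicate removal:
  Read 'd': push. Stack: d
  Read 'b': push. Stack: db
  Read 'd': push. Stack: dbd
  Read 'd': matches stack top 'd' => pop. Stack: db
  Read 'c': push. Stack: dbc
  Read 'd': push. Stack: dbcd
  Read 'c': push. Stack: dbcdc
  Read 'c': matches stack top 'c' => pop. Stack: dbcd
Final stack: "dbcd" (length 4)

4


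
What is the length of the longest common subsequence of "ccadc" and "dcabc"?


LCS of "ccadc" and "dcabc"
DP table:
           d    c    a    b    c
      0    0    0    0    0    0
  c   0    0    1    1    1    1
  c   0    0    1    1    1    2
  a   0    0    1    2    2    2
  d   0    1    1    2    2    2
  c   0    1    2    2    2    3
LCS length = dp[5][5] = 3

3


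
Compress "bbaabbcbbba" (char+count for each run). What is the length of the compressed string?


Input: bbaabbcbbba
Runs:
  'b' x 2 => "b2"
  'a' x 2 => "a2"
  'b' x 2 => "b2"
  'c' x 1 => "c1"
  'b' x 3 => "b3"
  'a' x 1 => "a1"
Compressed: "b2a2b2c1b3a1"
Compressed length: 12

12


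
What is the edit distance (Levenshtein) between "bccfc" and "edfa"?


Computing edit distance: "bccfc" -> "edfa"
DP table:
           e    d    f    a
      0    1    2    3    4
  b   1    1    2    3    4
  c   2    2    2    3    4
  c   3    3    3    3    4
  f   4    4    4    3    4
  c   5    5    5    4    4
Edit distance = dp[5][4] = 4

4


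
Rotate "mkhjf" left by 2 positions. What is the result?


Input: "mkhjf", rotate left by 2
First 2 characters: "mk"
Remaining characters: "hjf"
Concatenate remaining + first: "hjf" + "mk" = "hjfmk"

hjfmk


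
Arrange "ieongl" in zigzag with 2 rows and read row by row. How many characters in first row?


Zigzag "ieongl" into 2 rows:
Placing characters:
  'i' => row 0
  'e' => row 1
  'o' => row 0
  'n' => row 1
  'g' => row 0
  'l' => row 1
Rows:
  Row 0: "iog"
  Row 1: "enl"
First row length: 3

3


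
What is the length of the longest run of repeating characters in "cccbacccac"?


Input: "cccbacccac"
Scanning for longest run:
  Position 1 ('c'): continues run of 'c', length=2
  Position 2 ('c'): continues run of 'c', length=3
  Position 3 ('b'): new char, reset run to 1
  Position 4 ('a'): new char, reset run to 1
  Position 5 ('c'): new char, reset run to 1
  Position 6 ('c'): continues run of 'c', length=2
  Position 7 ('c'): continues run of 'c', length=3
  Position 8 ('a'): new char, reset run to 1
  Position 9 ('c'): new char, reset run to 1
Longest run: 'c' with length 3

3


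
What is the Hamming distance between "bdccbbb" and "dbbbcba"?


Comparing "bdccbbb" and "dbbbcba" position by position:
  Position 0: 'b' vs 'd' => differ
  Position 1: 'd' vs 'b' => differ
  Position 2: 'c' vs 'b' => differ
  Position 3: 'c' vs 'b' => differ
  Position 4: 'b' vs 'c' => differ
  Position 5: 'b' vs 'b' => same
  Position 6: 'b' vs 'a' => differ
Total differences (Hamming distance): 6

6


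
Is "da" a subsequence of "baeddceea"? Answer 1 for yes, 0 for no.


Check if "da" is a subsequence of "baeddceea"
Greedy scan:
  Position 0 ('b'): no match needed
  Position 1 ('a'): no match needed
  Position 2 ('e'): no match needed
  Position 3 ('d'): matches sub[0] = 'd'
  Position 4 ('d'): no match needed
  Position 5 ('c'): no match needed
  Position 6 ('e'): no match needed
  Position 7 ('e'): no match needed
  Position 8 ('a'): matches sub[1] = 'a'
All 2 characters matched => is a subsequence

1


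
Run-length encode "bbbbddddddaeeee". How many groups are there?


Input: bbbbddddddaeeee
Scanning for consecutive runs:
  Group 1: 'b' x 4 (positions 0-3)
  Group 2: 'd' x 6 (positions 4-9)
  Group 3: 'a' x 1 (positions 10-10)
  Group 4: 'e' x 4 (positions 11-14)
Total groups: 4

4


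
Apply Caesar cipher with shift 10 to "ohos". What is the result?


Caesar cipher: shift "ohos" by 10
  'o' (pos 14) + 10 = pos 24 = 'y'
  'h' (pos 7) + 10 = pos 17 = 'r'
  'o' (pos 14) + 10 = pos 24 = 'y'
  's' (pos 18) + 10 = pos 2 = 'c'
Result: yryc

yryc


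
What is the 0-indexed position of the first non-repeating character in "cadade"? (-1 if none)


Input: cadade
Character frequencies:
  'a': 2
  'c': 1
  'd': 2
  'e': 1
Scanning left to right for freq == 1:
  Position 0 ('c'): unique! => answer = 0

0


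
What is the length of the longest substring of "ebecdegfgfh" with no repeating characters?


Input: "ebecdegfgfh"
Sliding window (track last position of each char):
  Position 0 ('e'): window [0,0] length 1 -- new best
  Position 1 ('b'): window [0,1] length 2 -- new best
  Position 2 ('e'): repeat (last at 0), move window start to 1
  Position 2 ('e'): window [1,2] length 2
  Position 3 ('c'): window [1,3] length 3 -- new best
  Position 4 ('d'): window [1,4] length 4 -- new best
  Position 5 ('e'): repeat (last at 2), move window start to 3
  Position 5 ('e'): window [3,5] length 3
  Position 6 ('g'): window [3,6] length 4
  Position 7 ('f'): window [3,7] length 5 -- new best
  Position 8 ('g'): repeat (last at 6), move window start to 7
  Position 8 ('g'): window [7,8] length 2
  Position 9 ('f'): repeat (last at 7), move window start to 8
  Position 9 ('f'): window [8,9] length 2
  Position 10 ('h'): window [8,10] length 3
Longest substring with no repeats: "cdegf" with length 5

5


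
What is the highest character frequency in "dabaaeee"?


Input: dabaaeee
Character counts:
  'a': 3
  'b': 1
  'd': 1
  'e': 3
Maximum frequency: 3

3


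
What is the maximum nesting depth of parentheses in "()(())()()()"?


Input: "()(())()()()"
Tracking depth:
  Position 0 '(': depth becomes 1
  Position 1 ')': depth becomes 0
  Position 2 '(': depth becomes 1
  Position 3 '(': depth becomes 2
  Position 4 ')': depth becomes 1
  Position 5 ')': depth becomes 0
  Position 6 '(': depth becomes 1
  Position 7 ')': depth becomes 0
  Position 8 '(': depth becomes 1
  Position 9 ')': depth becomes 0
  Position 10 '(': depth becomes 1
  Position 11 ')': depth becomes 0
Maximum depth reached: 2

2


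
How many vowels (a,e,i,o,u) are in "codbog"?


Input: codbog
Checking each character:
  'c' at position 0: consonant
  'o' at position 1: vowel (running total: 1)
  'd' at position 2: consonant
  'b' at position 3: consonant
  'o' at position 4: vowel (running total: 2)
  'g' at position 5: consonant
Total vowels: 2

2


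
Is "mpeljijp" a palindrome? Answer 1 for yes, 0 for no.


Input: mpeljijp
Reversed: pjijlepm
  Compare pos 0 ('m') with pos 7 ('p'): MISMATCH
  Compare pos 1 ('p') with pos 6 ('j'): MISMATCH
  Compare pos 2 ('e') with pos 5 ('i'): MISMATCH
  Compare pos 3 ('l') with pos 4 ('j'): MISMATCH
Result: not a palindrome

0


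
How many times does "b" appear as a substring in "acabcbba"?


Searching for "b" in "acabcbba"
Scanning each position:
  Position 0: "a" => no
  Position 1: "c" => no
  Position 2: "a" => no
  Position 3: "b" => MATCH
  Position 4: "c" => no
  Position 5: "b" => MATCH
  Position 6: "b" => MATCH
  Position 7: "a" => no
Total occurrences: 3

3


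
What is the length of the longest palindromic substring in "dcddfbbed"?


Input: "dcddfbbed"
Checking substrings for palindromes:
  [0:3] "dcd" (len 3) => palindrome
  [2:4] "dd" (len 2) => palindrome
  [5:7] "bb" (len 2) => palindrome
Longest palindromic substring: "dcd" with length 3

3


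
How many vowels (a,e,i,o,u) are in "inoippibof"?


Input: inoippibof
Checking each character:
  'i' at position 0: vowel (running total: 1)
  'n' at position 1: consonant
  'o' at position 2: vowel (running total: 2)
  'i' at position 3: vowel (running total: 3)
  'p' at position 4: consonant
  'p' at position 5: consonant
  'i' at position 6: vowel (running total: 4)
  'b' at position 7: consonant
  'o' at position 8: vowel (running total: 5)
  'f' at position 9: consonant
Total vowels: 5

5


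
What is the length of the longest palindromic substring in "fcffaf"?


Input: "fcffaf"
Checking substrings for palindromes:
  [0:3] "fcf" (len 3) => palindrome
  [3:6] "faf" (len 3) => palindrome
  [2:4] "ff" (len 2) => palindrome
Longest palindromic substring: "fcf" with length 3

3


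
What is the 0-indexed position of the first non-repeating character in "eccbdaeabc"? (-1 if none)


Input: eccbdaeabc
Character frequencies:
  'a': 2
  'b': 2
  'c': 3
  'd': 1
  'e': 2
Scanning left to right for freq == 1:
  Position 0 ('e'): freq=2, skip
  Position 1 ('c'): freq=3, skip
  Position 2 ('c'): freq=3, skip
  Position 3 ('b'): freq=2, skip
  Position 4 ('d'): unique! => answer = 4

4


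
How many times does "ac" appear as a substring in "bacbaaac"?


Searching for "ac" in "bacbaaac"
Scanning each position:
  Position 0: "ba" => no
  Position 1: "ac" => MATCH
  Position 2: "cb" => no
  Position 3: "ba" => no
  Position 4: "aa" => no
  Position 5: "aa" => no
  Position 6: "ac" => MATCH
Total occurrences: 2

2


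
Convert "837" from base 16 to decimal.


Input: "837" in base 16
Positional expansion:
  Digit '8' (value 8) x 16^2 = 2048
  Digit '3' (value 3) x 16^1 = 48
  Digit '7' (value 7) x 16^0 = 7
Sum = 2103

2103


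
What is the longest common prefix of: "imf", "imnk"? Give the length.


Words: imf, imnk
  Position 0: all 'i' => match
  Position 1: all 'm' => match
  Position 2: ('f', 'n') => mismatch, stop
LCP = "im" (length 2)

2


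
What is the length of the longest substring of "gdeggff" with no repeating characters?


Input: "gdeggff"
Sliding window (track last position of each char):
  Position 0 ('g'): window [0,0] length 1 -- new best
  Position 1 ('d'): window [0,1] length 2 -- new best
  Position 2 ('e'): window [0,2] length 3 -- new best
  Position 3 ('g'): repeat (last at 0), move window start to 1
  Position 3 ('g'): window [1,3] length 3
  Position 4 ('g'): repeat (last at 3), move window start to 4
  Position 4 ('g'): window [4,4] length 1
  Position 5 ('f'): window [4,5] length 2
  Position 6 ('f'): repeat (last at 5), move window start to 6
  Position 6 ('f'): window [6,6] length 1
Longest substring with no repeats: "gde" with length 3

3


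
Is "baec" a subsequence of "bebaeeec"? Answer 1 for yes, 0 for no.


Check if "baec" is a subsequence of "bebaeeec"
Greedy scan:
  Position 0 ('b'): matches sub[0] = 'b'
  Position 1 ('e'): no match needed
  Position 2 ('b'): no match needed
  Position 3 ('a'): matches sub[1] = 'a'
  Position 4 ('e'): matches sub[2] = 'e'
  Position 5 ('e'): no match needed
  Position 6 ('e'): no match needed
  Position 7 ('c'): matches sub[3] = 'c'
All 4 characters matched => is a subsequence

1


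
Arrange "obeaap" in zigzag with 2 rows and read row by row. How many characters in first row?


Zigzag "obeaap" into 2 rows:
Placing characters:
  'o' => row 0
  'b' => row 1
  'e' => row 0
  'a' => row 1
  'a' => row 0
  'p' => row 1
Rows:
  Row 0: "oea"
  Row 1: "bap"
First row length: 3

3


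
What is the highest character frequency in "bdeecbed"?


Input: bdeecbed
Character counts:
  'b': 2
  'c': 1
  'd': 2
  'e': 3
Maximum frequency: 3

3


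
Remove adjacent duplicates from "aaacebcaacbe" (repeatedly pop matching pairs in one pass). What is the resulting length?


Input: aaacebcaacbe
Stack-based adjacent duplicate removal:
  Read 'a': push. Stack: a
  Read 'a': matches stack top 'a' => pop. Stack: (empty)
  Read 'a': push. Stack: a
  Read 'c': push. Stack: ac
  Read 'e': push. Stack: ace
  Read 'b': push. Stack: aceb
  Read 'c': push. Stack: acebc
  Read 'a': push. Stack: acebca
  Read 'a': matches stack top 'a' => pop. Stack: acebc
  Read 'c': matches stack top 'c' => pop. Stack: aceb
  Read 'b': matches stack top 'b' => pop. Stack: ace
  Read 'e': matches stack top 'e' => pop. Stack: ac
Final stack: "ac" (length 2)

2


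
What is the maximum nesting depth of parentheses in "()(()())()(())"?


Input: "()(()())()(())"
Tracking depth:
  Position 0 '(': depth becomes 1
  Position 1 ')': depth becomes 0
  Position 2 '(': depth becomes 1
  Position 3 '(': depth becomes 2
  Position 4 ')': depth becomes 1
  Position 5 '(': depth becomes 2
  Position 6 ')': depth becomes 1
  Position 7 ')': depth becomes 0
  Position 8 '(': depth becomes 1
  Position 9 ')': depth becomes 0
  Position 10 '(': depth becomes 1
  Position 11 '(': depth becomes 2
  Position 12 ')': depth becomes 1
  Position 13 ')': depth becomes 0
Maximum depth reached: 2

2


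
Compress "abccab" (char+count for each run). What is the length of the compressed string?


Input: abccab
Runs:
  'a' x 1 => "a1"
  'b' x 1 => "b1"
  'c' x 2 => "c2"
  'a' x 1 => "a1"
  'b' x 1 => "b1"
Compressed: "a1b1c2a1b1"
Compressed length: 10

10


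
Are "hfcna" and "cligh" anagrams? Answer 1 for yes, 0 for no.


Strings: "hfcna", "cligh"
Sorted first:  acfhn
Sorted second: cghil
Differ at position 0: 'a' vs 'c' => not anagrams

0


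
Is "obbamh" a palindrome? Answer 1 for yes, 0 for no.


Input: obbamh
Reversed: hmabbo
  Compare pos 0 ('o') with pos 5 ('h'): MISMATCH
  Compare pos 1 ('b') with pos 4 ('m'): MISMATCH
  Compare pos 2 ('b') with pos 3 ('a'): MISMATCH
Result: not a palindrome

0


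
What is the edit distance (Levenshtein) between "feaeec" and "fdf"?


Computing edit distance: "feaeec" -> "fdf"
DP table:
           f    d    f
      0    1    2    3
  f   1    0    1    2
  e   2    1    1    2
  a   3    2    2    2
  e   4    3    3    3
  e   5    4    4    4
  c   6    5    5    5
Edit distance = dp[6][3] = 5

5


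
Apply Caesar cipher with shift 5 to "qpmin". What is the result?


Caesar cipher: shift "qpmin" by 5
  'q' (pos 16) + 5 = pos 21 = 'v'
  'p' (pos 15) + 5 = pos 20 = 'u'
  'm' (pos 12) + 5 = pos 17 = 'r'
  'i' (pos 8) + 5 = pos 13 = 'n'
  'n' (pos 13) + 5 = pos 18 = 's'
Result: vurns

vurns


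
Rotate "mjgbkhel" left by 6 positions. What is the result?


Input: "mjgbkhel", rotate left by 6
First 6 characters: "mjgbkh"
Remaining characters: "el"
Concatenate remaining + first: "el" + "mjgbkh" = "elmjgbkh"

elmjgbkh


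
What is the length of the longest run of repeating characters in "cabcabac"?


Input: "cabcabac"
Scanning for longest run:
  Position 1 ('a'): new char, reset run to 1
  Position 2 ('b'): new char, reset run to 1
  Position 3 ('c'): new char, reset run to 1
  Position 4 ('a'): new char, reset run to 1
  Position 5 ('b'): new char, reset run to 1
  Position 6 ('a'): new char, reset run to 1
  Position 7 ('c'): new char, reset run to 1
Longest run: 'c' with length 1

1


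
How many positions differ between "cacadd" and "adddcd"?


Comparing "cacadd" and "adddcd" position by position:
  Position 0: 'c' vs 'a' => DIFFER
  Position 1: 'a' vs 'd' => DIFFER
  Position 2: 'c' vs 'd' => DIFFER
  Position 3: 'a' vs 'd' => DIFFER
  Position 4: 'd' vs 'c' => DIFFER
  Position 5: 'd' vs 'd' => same
Positions that differ: 5

5


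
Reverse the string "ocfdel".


Input: ocfdel
Reading characters right to left:
  Position 5: 'l'
  Position 4: 'e'
  Position 3: 'd'
  Position 2: 'f'
  Position 1: 'c'
  Position 0: 'o'
Reversed: ledfco

ledfco


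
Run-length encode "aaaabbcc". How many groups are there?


Input: aaaabbcc
Scanning for consecutive runs:
  Group 1: 'a' x 4 (positions 0-3)
  Group 2: 'b' x 2 (positions 4-5)
  Group 3: 'c' x 2 (positions 6-7)
Total groups: 3

3


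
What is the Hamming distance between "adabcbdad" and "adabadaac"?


Comparing "adabcbdad" and "adabadaac" position by position:
  Position 0: 'a' vs 'a' => same
  Position 1: 'd' vs 'd' => same
  Position 2: 'a' vs 'a' => same
  Position 3: 'b' vs 'b' => same
  Position 4: 'c' vs 'a' => differ
  Position 5: 'b' vs 'd' => differ
  Position 6: 'd' vs 'a' => differ
  Position 7: 'a' vs 'a' => same
  Position 8: 'd' vs 'c' => differ
Total differences (Hamming distance): 4

4


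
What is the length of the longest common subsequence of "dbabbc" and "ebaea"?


LCS of "dbabbc" and "ebaea"
DP table:
           e    b    a    e    a
      0    0    0    0    0    0
  d   0    0    0    0    0    0
  b   0    0    1    1    1    1
  a   0    0    1    2    2    2
  b   0    0    1    2    2    2
  b   0    0    1    2    2    2
  c   0    0    1    2    2    2
LCS length = dp[6][5] = 2

2


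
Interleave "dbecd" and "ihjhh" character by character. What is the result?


Interleaving "dbecd" and "ihjhh":
  Position 0: 'd' from first, 'i' from second => "di"
  Position 1: 'b' from first, 'h' from second => "bh"
  Position 2: 'e' from first, 'j' from second => "ej"
  Position 3: 'c' from first, 'h' from second => "ch"
  Position 4: 'd' from first, 'h' from second => "dh"
Result: dibhejchdh

dibhejchdh


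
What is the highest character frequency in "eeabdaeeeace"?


Input: eeabdaeeeace
Character counts:
  'a': 3
  'b': 1
  'c': 1
  'd': 1
  'e': 6
Maximum frequency: 6

6


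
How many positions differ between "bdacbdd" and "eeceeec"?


Comparing "bdacbdd" and "eeceeec" position by position:
  Position 0: 'b' vs 'e' => DIFFER
  Position 1: 'd' vs 'e' => DIFFER
  Position 2: 'a' vs 'c' => DIFFER
  Position 3: 'c' vs 'e' => DIFFER
  Position 4: 'b' vs 'e' => DIFFER
  Position 5: 'd' vs 'e' => DIFFER
  Position 6: 'd' vs 'c' => DIFFER
Positions that differ: 7

7


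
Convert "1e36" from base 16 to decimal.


Input: "1e36" in base 16
Positional expansion:
  Digit '1' (value 1) x 16^3 = 4096
  Digit 'e' (value 14) x 16^2 = 3584
  Digit '3' (value 3) x 16^1 = 48
  Digit '6' (value 6) x 16^0 = 6
Sum = 7734

7734


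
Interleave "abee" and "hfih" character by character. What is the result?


Interleaving "abee" and "hfih":
  Position 0: 'a' from first, 'h' from second => "ah"
  Position 1: 'b' from first, 'f' from second => "bf"
  Position 2: 'e' from first, 'i' from second => "ei"
  Position 3: 'e' from first, 'h' from second => "eh"
Result: ahbfeieh

ahbfeieh


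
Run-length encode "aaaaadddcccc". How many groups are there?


Input: aaaaadddcccc
Scanning for consecutive runs:
  Group 1: 'a' x 5 (positions 0-4)
  Group 2: 'd' x 3 (positions 5-7)
  Group 3: 'c' x 4 (positions 8-11)
Total groups: 3

3


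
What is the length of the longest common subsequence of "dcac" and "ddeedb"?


LCS of "dcac" and "ddeedb"
DP table:
           d    d    e    e    d    b
      0    0    0    0    0    0    0
  d   0    1    1    1    1    1    1
  c   0    1    1    1    1    1    1
  a   0    1    1    1    1    1    1
  c   0    1    1    1    1    1    1
LCS length = dp[4][6] = 1

1


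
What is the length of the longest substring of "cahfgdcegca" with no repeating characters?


Input: "cahfgdcegca"
Sliding window (track last position of each char):
  Position 0 ('c'): window [0,0] length 1 -- new best
  Position 1 ('a'): window [0,1] length 2 -- new best
  Position 2 ('h'): window [0,2] length 3 -- new best
  Position 3 ('f'): window [0,3] length 4 -- new best
  Position 4 ('g'): window [0,4] length 5 -- new best
  Position 5 ('d'): window [0,5] length 6 -- new best
  Position 6 ('c'): repeat (last at 0), move window start to 1
  Position 6 ('c'): window [1,6] length 6
  Position 7 ('e'): window [1,7] length 7 -- new best
  Position 8 ('g'): repeat (last at 4), move window start to 5
  Position 8 ('g'): window [5,8] length 4
  Position 9 ('c'): repeat (last at 6), move window start to 7
  Position 9 ('c'): window [7,9] length 3
  Position 10 ('a'): window [7,10] length 4
Longest substring with no repeats: "ahfgdce" with length 7

7


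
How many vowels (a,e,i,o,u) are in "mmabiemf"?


Input: mmabiemf
Checking each character:
  'm' at position 0: consonant
  'm' at position 1: consonant
  'a' at position 2: vowel (running total: 1)
  'b' at position 3: consonant
  'i' at position 4: vowel (running total: 2)
  'e' at position 5: vowel (running total: 3)
  'm' at position 6: consonant
  'f' at position 7: consonant
Total vowels: 3

3


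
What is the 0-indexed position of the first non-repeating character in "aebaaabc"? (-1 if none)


Input: aebaaabc
Character frequencies:
  'a': 4
  'b': 2
  'c': 1
  'e': 1
Scanning left to right for freq == 1:
  Position 0 ('a'): freq=4, skip
  Position 1 ('e'): unique! => answer = 1

1


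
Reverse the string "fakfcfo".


Input: fakfcfo
Reading characters right to left:
  Position 6: 'o'
  Position 5: 'f'
  Position 4: 'c'
  Position 3: 'f'
  Position 2: 'k'
  Position 1: 'a'
  Position 0: 'f'
Reversed: ofcfkaf

ofcfkaf


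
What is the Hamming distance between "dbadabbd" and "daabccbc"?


Comparing "dbadabbd" and "daabccbc" position by position:
  Position 0: 'd' vs 'd' => same
  Position 1: 'b' vs 'a' => differ
  Position 2: 'a' vs 'a' => same
  Position 3: 'd' vs 'b' => differ
  Position 4: 'a' vs 'c' => differ
  Position 5: 'b' vs 'c' => differ
  Position 6: 'b' vs 'b' => same
  Position 7: 'd' vs 'c' => differ
Total differences (Hamming distance): 5

5


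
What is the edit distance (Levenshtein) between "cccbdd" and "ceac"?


Computing edit distance: "cccbdd" -> "ceac"
DP table:
           c    e    a    c
      0    1    2    3    4
  c   1    0    1    2    3
  c   2    1    1    2    2
  c   3    2    2    2    2
  b   4    3    3    3    3
  d   5    4    4    4    4
  d   6    5    5    5    5
Edit distance = dp[6][4] = 5

5


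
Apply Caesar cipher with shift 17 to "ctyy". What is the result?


Caesar cipher: shift "ctyy" by 17
  'c' (pos 2) + 17 = pos 19 = 't'
  't' (pos 19) + 17 = pos 10 = 'k'
  'y' (pos 24) + 17 = pos 15 = 'p'
  'y' (pos 24) + 17 = pos 15 = 'p'
Result: tkpp

tkpp


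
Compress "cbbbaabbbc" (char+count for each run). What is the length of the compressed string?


Input: cbbbaabbbc
Runs:
  'c' x 1 => "c1"
  'b' x 3 => "b3"
  'a' x 2 => "a2"
  'b' x 3 => "b3"
  'c' x 1 => "c1"
Compressed: "c1b3a2b3c1"
Compressed length: 10

10


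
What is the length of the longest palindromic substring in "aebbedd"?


Input: "aebbedd"
Checking substrings for palindromes:
  [1:5] "ebbe" (len 4) => palindrome
  [2:4] "bb" (len 2) => palindrome
  [5:7] "dd" (len 2) => palindrome
Longest palindromic substring: "ebbe" with length 4

4


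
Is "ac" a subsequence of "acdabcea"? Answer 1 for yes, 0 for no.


Check if "ac" is a subsequence of "acdabcea"
Greedy scan:
  Position 0 ('a'): matches sub[0] = 'a'
  Position 1 ('c'): matches sub[1] = 'c'
  Position 2 ('d'): no match needed
  Position 3 ('a'): no match needed
  Position 4 ('b'): no match needed
  Position 5 ('c'): no match needed
  Position 6 ('e'): no match needed
  Position 7 ('a'): no match needed
All 2 characters matched => is a subsequence

1


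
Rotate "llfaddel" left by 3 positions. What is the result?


Input: "llfaddel", rotate left by 3
First 3 characters: "llf"
Remaining characters: "addel"
Concatenate remaining + first: "addel" + "llf" = "addelllf"

addelllf


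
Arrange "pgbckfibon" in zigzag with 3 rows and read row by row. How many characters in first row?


Zigzag "pgbckfibon" into 3 rows:
Placing characters:
  'p' => row 0
  'g' => row 1
  'b' => row 2
  'c' => row 1
  'k' => row 0
  'f' => row 1
  'i' => row 2
  'b' => row 1
  'o' => row 0
  'n' => row 1
Rows:
  Row 0: "pko"
  Row 1: "gcfbn"
  Row 2: "bi"
First row length: 3

3


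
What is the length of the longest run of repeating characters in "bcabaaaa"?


Input: "bcabaaaa"
Scanning for longest run:
  Position 1 ('c'): new char, reset run to 1
  Position 2 ('a'): new char, reset run to 1
  Position 3 ('b'): new char, reset run to 1
  Position 4 ('a'): new char, reset run to 1
  Position 5 ('a'): continues run of 'a', length=2
  Position 6 ('a'): continues run of 'a', length=3
  Position 7 ('a'): continues run of 'a', length=4
Longest run: 'a' with length 4

4


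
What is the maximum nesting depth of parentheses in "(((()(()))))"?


Input: "(((()(()))))"
Tracking depth:
  Position 0 '(': depth becomes 1
  Position 1 '(': depth becomes 2
  Position 2 '(': depth becomes 3
  Position 3 '(': depth becomes 4
  Position 4 ')': depth becomes 3
  Position 5 '(': depth becomes 4
  Position 6 '(': depth becomes 5
  Position 7 ')': depth becomes 4
  Position 8 ')': depth becomes 3
  Position 9 ')': depth becomes 2
  Position 10 ')': depth becomes 1
  Position 11 ')': depth becomes 0
Maximum depth reached: 5

5


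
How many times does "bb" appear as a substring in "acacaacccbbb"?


Searching for "bb" in "acacaacccbbb"
Scanning each position:
  Position 0: "ac" => no
  Position 1: "ca" => no
  Position 2: "ac" => no
  Position 3: "ca" => no
  Position 4: "aa" => no
  Position 5: "ac" => no
  Position 6: "cc" => no
  Position 7: "cc" => no
  Position 8: "cb" => no
  Position 9: "bb" => MATCH
  Position 10: "bb" => MATCH
Total occurrences: 2

2


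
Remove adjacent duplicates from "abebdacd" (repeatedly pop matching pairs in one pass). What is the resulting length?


Input: abebdacd
Stack-based adjacent duplicate removal:
  Read 'a': push. Stack: a
  Read 'b': push. Stack: ab
  Read 'e': push. Stack: abe
  Read 'b': push. Stack: abeb
  Read 'd': push. Stack: abebd
  Read 'a': push. Stack: abebda
  Read 'c': push. Stack: abebdac
  Read 'd': push. Stack: abebdacd
Final stack: "abebdacd" (length 8)

8


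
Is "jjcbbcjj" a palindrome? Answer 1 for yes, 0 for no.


Input: jjcbbcjj
Reversed: jjcbbcjj
  Compare pos 0 ('j') with pos 7 ('j'): match
  Compare pos 1 ('j') with pos 6 ('j'): match
  Compare pos 2 ('c') with pos 5 ('c'): match
  Compare pos 3 ('b') with pos 4 ('b'): match
Result: palindrome

1


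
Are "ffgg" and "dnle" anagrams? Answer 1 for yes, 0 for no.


Strings: "ffgg", "dnle"
Sorted first:  ffgg
Sorted second: deln
Differ at position 0: 'f' vs 'd' => not anagrams

0


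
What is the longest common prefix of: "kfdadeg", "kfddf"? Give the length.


Words: kfdadeg, kfddf
  Position 0: all 'k' => match
  Position 1: all 'f' => match
  Position 2: all 'd' => match
  Position 3: ('a', 'd') => mismatch, stop
LCP = "kfd" (length 3)

3


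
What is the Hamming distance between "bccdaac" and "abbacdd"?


Comparing "bccdaac" and "abbacdd" position by position:
  Position 0: 'b' vs 'a' => differ
  Position 1: 'c' vs 'b' => differ
  Position 2: 'c' vs 'b' => differ
  Position 3: 'd' vs 'a' => differ
  Position 4: 'a' vs 'c' => differ
  Position 5: 'a' vs 'd' => differ
  Position 6: 'c' vs 'd' => differ
Total differences (Hamming distance): 7

7


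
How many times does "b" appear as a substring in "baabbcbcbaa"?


Searching for "b" in "baabbcbcbaa"
Scanning each position:
  Position 0: "b" => MATCH
  Position 1: "a" => no
  Position 2: "a" => no
  Position 3: "b" => MATCH
  Position 4: "b" => MATCH
  Position 5: "c" => no
  Position 6: "b" => MATCH
  Position 7: "c" => no
  Position 8: "b" => MATCH
  Position 9: "a" => no
  Position 10: "a" => no
Total occurrences: 5

5


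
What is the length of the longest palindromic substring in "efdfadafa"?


Input: "efdfadafa"
Checking substrings for palindromes:
  [3:8] "fadaf" (len 5) => palindrome
  [1:4] "fdf" (len 3) => palindrome
  [4:7] "ada" (len 3) => palindrome
  [6:9] "afa" (len 3) => palindrome
Longest palindromic substring: "fadaf" with length 5

5


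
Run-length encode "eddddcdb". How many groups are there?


Input: eddddcdb
Scanning for consecutive runs:
  Group 1: 'e' x 1 (positions 0-0)
  Group 2: 'd' x 4 (positions 1-4)
  Group 3: 'c' x 1 (positions 5-5)
  Group 4: 'd' x 1 (positions 6-6)
  Group 5: 'b' x 1 (positions 7-7)
Total groups: 5

5


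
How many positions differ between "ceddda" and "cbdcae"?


Comparing "ceddda" and "cbdcae" position by position:
  Position 0: 'c' vs 'c' => same
  Position 1: 'e' vs 'b' => DIFFER
  Position 2: 'd' vs 'd' => same
  Position 3: 'd' vs 'c' => DIFFER
  Position 4: 'd' vs 'a' => DIFFER
  Position 5: 'a' vs 'e' => DIFFER
Positions that differ: 4

4


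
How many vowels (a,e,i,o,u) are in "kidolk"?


Input: kidolk
Checking each character:
  'k' at position 0: consonant
  'i' at position 1: vowel (running total: 1)
  'd' at position 2: consonant
  'o' at position 3: vowel (running total: 2)
  'l' at position 4: consonant
  'k' at position 5: consonant
Total vowels: 2

2


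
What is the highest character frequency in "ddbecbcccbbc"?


Input: ddbecbcccbbc
Character counts:
  'b': 4
  'c': 5
  'd': 2
  'e': 1
Maximum frequency: 5

5


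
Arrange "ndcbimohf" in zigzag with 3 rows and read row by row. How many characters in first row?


Zigzag "ndcbimohf" into 3 rows:
Placing characters:
  'n' => row 0
  'd' => row 1
  'c' => row 2
  'b' => row 1
  'i' => row 0
  'm' => row 1
  'o' => row 2
  'h' => row 1
  'f' => row 0
Rows:
  Row 0: "nif"
  Row 1: "dbmh"
  Row 2: "co"
First row length: 3

3


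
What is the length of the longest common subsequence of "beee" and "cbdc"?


LCS of "beee" and "cbdc"
DP table:
           c    b    d    c
      0    0    0    0    0
  b   0    0    1    1    1
  e   0    0    1    1    1
  e   0    0    1    1    1
  e   0    0    1    1    1
LCS length = dp[4][4] = 1

1


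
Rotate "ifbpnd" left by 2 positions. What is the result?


Input: "ifbpnd", rotate left by 2
First 2 characters: "if"
Remaining characters: "bpnd"
Concatenate remaining + first: "bpnd" + "if" = "bpndif"

bpndif


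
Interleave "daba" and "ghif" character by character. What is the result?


Interleaving "daba" and "ghif":
  Position 0: 'd' from first, 'g' from second => "dg"
  Position 1: 'a' from first, 'h' from second => "ah"
  Position 2: 'b' from first, 'i' from second => "bi"
  Position 3: 'a' from first, 'f' from second => "af"
Result: dgahbiaf

dgahbiaf
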